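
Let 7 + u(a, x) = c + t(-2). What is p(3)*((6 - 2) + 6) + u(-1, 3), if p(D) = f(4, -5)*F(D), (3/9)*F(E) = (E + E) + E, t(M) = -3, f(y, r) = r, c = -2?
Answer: -1362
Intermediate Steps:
F(E) = 9*E (F(E) = 3*((E + E) + E) = 3*(2*E + E) = 3*(3*E) = 9*E)
u(a, x) = -12 (u(a, x) = -7 + (-2 - 3) = -7 - 5 = -12)
p(D) = -45*D
p(3)*((6 - 2) + 6) + u(-1, 3) = (-45*3)*((6 - 2) + 6) - 12 = -135*(4 + 6) - 12 = -135*10 - 12 = -1350 - 12 = -1362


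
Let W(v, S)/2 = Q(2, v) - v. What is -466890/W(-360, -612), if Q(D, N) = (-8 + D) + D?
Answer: -233445/356 ≈ -655.74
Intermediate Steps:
Q(D, N) = -8 + 2*D
W(v, S) = -8 - 2*v (W(v, S) = 2*((-8 + 2*2) - v) = 2*((-8 + 4) - v) = 2*(-4 - v) = -8 - 2*v)
-466890/W(-360, -612) = -466890/(-8 - 2*(-360)) = -466890/(-8 + 720) = -466890/712 = -466890*1/712 = -233445/356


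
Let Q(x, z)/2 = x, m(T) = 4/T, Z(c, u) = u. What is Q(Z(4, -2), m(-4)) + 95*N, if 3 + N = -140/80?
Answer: -1821/4 ≈ -455.25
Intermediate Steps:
N = -19/4 (N = -3 - 140/80 = -3 - 140*1/80 = -3 - 7/4 = -19/4 ≈ -4.7500)
Q(x, z) = 2*x
Q(Z(4, -2), m(-4)) + 95*N = 2*(-2) + 95*(-19/4) = -4 - 1805/4 = -1821/4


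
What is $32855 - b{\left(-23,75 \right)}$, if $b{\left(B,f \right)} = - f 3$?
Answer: $33080$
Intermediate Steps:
$b{\left(B,f \right)} = - 3 f$
$32855 - b{\left(-23,75 \right)} = 32855 - \left(-3\right) 75 = 32855 - -225 = 32855 + 225 = 33080$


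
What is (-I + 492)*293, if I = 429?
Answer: 18459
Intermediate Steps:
(-I + 492)*293 = (-1*429 + 492)*293 = (-429 + 492)*293 = 63*293 = 18459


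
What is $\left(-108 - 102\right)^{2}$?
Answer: $44100$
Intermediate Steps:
$\left(-108 - 102\right)^{2} = \left(-210\right)^{2} = 44100$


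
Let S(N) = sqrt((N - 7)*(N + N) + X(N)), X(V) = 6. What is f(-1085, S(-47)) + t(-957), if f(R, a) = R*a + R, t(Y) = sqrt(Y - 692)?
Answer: -1085 - 11935*sqrt(42) + I*sqrt(1649) ≈ -78433.0 + 40.608*I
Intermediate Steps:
S(N) = sqrt(6 + 2*N*(-7 + N)) (S(N) = sqrt((N - 7)*(N + N) + 6) = sqrt((-7 + N)*(2*N) + 6) = sqrt(2*N*(-7 + N) + 6) = sqrt(6 + 2*N*(-7 + N)))
t(Y) = sqrt(-692 + Y)
f(R, a) = R + R*a
f(-1085, S(-47)) + t(-957) = -1085*(1 + sqrt(6 - 14*(-47) + 2*(-47)**2)) + sqrt(-692 - 957) = -1085*(1 + sqrt(6 + 658 + 2*2209)) + sqrt(-1649) = -1085*(1 + sqrt(6 + 658 + 4418)) + I*sqrt(1649) = -1085*(1 + sqrt(5082)) + I*sqrt(1649) = -1085*(1 + 11*sqrt(42)) + I*sqrt(1649) = (-1085 - 11935*sqrt(42)) + I*sqrt(1649) = -1085 - 11935*sqrt(42) + I*sqrt(1649)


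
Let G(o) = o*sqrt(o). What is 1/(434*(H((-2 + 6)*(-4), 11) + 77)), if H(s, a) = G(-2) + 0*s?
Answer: 11/368094 + I*sqrt(2)/1288329 ≈ 2.9884e-5 + 1.0977e-6*I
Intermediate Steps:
G(o) = o**(3/2)
H(s, a) = -2*I*sqrt(2) (H(s, a) = (-2)**(3/2) + 0*s = -2*I*sqrt(2) + 0 = -2*I*sqrt(2))
1/(434*(H((-2 + 6)*(-4), 11) + 77)) = 1/(434*(-2*I*sqrt(2) + 77)) = 1/(434*(77 - 2*I*sqrt(2))) = 1/(33418 - 868*I*sqrt(2))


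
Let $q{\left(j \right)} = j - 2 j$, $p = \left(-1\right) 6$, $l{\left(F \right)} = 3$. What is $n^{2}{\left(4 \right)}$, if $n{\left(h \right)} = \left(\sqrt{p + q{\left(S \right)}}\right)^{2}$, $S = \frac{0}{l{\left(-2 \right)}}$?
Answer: $36$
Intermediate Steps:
$p = -6$
$S = 0$ ($S = \frac{0}{3} = 0 \cdot \frac{1}{3} = 0$)
$q{\left(j \right)} = - j$
$n{\left(h \right)} = -6$ ($n{\left(h \right)} = \left(\sqrt{-6 - 0}\right)^{2} = \left(\sqrt{-6 + 0}\right)^{2} = \left(\sqrt{-6}\right)^{2} = \left(i \sqrt{6}\right)^{2} = -6$)
$n^{2}{\left(4 \right)} = \left(-6\right)^{2} = 36$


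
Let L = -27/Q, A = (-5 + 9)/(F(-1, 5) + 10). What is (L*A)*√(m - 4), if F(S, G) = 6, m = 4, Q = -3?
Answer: 0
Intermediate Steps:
A = ¼ (A = (-5 + 9)/(6 + 10) = 4/16 = 4*(1/16) = ¼ ≈ 0.25000)
L = 9 (L = -27/(-3) = -27*(-⅓) = 9)
(L*A)*√(m - 4) = (9*(¼))*√(4 - 4) = 9*√0/4 = (9/4)*0 = 0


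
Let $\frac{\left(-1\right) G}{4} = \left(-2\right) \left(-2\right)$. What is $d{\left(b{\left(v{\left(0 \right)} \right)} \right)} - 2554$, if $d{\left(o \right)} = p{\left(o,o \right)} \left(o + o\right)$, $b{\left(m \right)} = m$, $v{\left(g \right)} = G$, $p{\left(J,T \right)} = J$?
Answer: $-2042$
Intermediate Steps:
$G = -16$ ($G = - 4 \left(\left(-2\right) \left(-2\right)\right) = \left(-4\right) 4 = -16$)
$v{\left(g \right)} = -16$
$d{\left(o \right)} = 2 o^{2}$ ($d{\left(o \right)} = o \left(o + o\right) = o 2 o = 2 o^{2}$)
$d{\left(b{\left(v{\left(0 \right)} \right)} \right)} - 2554 = 2 \left(-16\right)^{2} - 2554 = 2 \cdot 256 - 2554 = 512 - 2554 = -2042$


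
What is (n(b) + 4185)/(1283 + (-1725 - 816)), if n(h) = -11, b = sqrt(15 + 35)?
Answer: -2087/629 ≈ -3.3180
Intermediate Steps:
b = 5*sqrt(2) (b = sqrt(50) = 5*sqrt(2) ≈ 7.0711)
(n(b) + 4185)/(1283 + (-1725 - 816)) = (-11 + 4185)/(1283 + (-1725 - 816)) = 4174/(1283 - 2541) = 4174/(-1258) = 4174*(-1/1258) = -2087/629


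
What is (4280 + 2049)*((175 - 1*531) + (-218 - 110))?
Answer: -4329036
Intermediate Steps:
(4280 + 2049)*((175 - 1*531) + (-218 - 110)) = 6329*((175 - 531) - 328) = 6329*(-356 - 328) = 6329*(-684) = -4329036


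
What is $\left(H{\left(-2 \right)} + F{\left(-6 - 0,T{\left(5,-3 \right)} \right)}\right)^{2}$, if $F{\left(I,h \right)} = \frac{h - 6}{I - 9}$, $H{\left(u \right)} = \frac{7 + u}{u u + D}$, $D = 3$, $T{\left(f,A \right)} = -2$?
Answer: $\frac{17161}{11025} \approx 1.5566$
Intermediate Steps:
$H{\left(u \right)} = \frac{7 + u}{3 + u^{2}}$ ($H{\left(u \right)} = \frac{7 + u}{u u + 3} = \frac{7 + u}{u^{2} + 3} = \frac{7 + u}{3 + u^{2}}$)
$F{\left(I,h \right)} = \frac{-6 + h}{-9 + I}$
$\left(H{\left(-2 \right)} + F{\left(-6 - 0,T{\left(5,-3 \right)} \right)}\right)^{2} = \left(\frac{7 - 2}{3 + \left(-2\right)^{2}} + \frac{-6 - 2}{-9 - 6}\right)^{2} = \left(\frac{1}{3 + 4} \cdot 5 + \frac{1}{-9 + \left(-6 + 0\right)} \left(-8\right)\right)^{2} = \left(\frac{1}{7} \cdot 5 + \frac{1}{-9 - 6} \left(-8\right)\right)^{2} = \left(\frac{1}{7} \cdot 5 + \frac{1}{-15} \left(-8\right)\right)^{2} = \left(\frac{5}{7} - - \frac{8}{15}\right)^{2} = \left(\frac{5}{7} + \frac{8}{15}\right)^{2} = \left(\frac{131}{105}\right)^{2} = \frac{17161}{11025}$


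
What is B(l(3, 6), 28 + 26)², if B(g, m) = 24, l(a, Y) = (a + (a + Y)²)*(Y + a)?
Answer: 576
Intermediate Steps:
l(a, Y) = (Y + a)*(a + (Y + a)²) (l(a, Y) = (a + (Y + a)²)*(Y + a) = (Y + a)*(a + (Y + a)²))
B(l(3, 6), 28 + 26)² = 24² = 576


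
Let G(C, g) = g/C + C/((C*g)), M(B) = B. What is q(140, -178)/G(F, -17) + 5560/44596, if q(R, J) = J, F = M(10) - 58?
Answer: -1619034962/2686909 ≈ -602.56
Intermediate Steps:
F = -48 (F = 10 - 58 = -48)
G(C, g) = 1/g + g/C (G(C, g) = g/C + C*(1/(C*g)) = g/C + 1/g = 1/g + g/C)
q(140, -178)/G(F, -17) + 5560/44596 = -178/(1/(-17) - 17/(-48)) + 5560/44596 = -178/(-1/17 - 17*(-1/48)) + 5560*(1/44596) = -178/(-1/17 + 17/48) + 1390/11149 = -178/241/816 + 1390/11149 = -178*816/241 + 1390/11149 = -145248/241 + 1390/11149 = -1619034962/2686909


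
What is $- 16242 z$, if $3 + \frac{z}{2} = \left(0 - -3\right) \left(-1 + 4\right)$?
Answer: $-194904$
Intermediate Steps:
$z = 12$ ($z = -6 + 2 \left(0 - -3\right) \left(-1 + 4\right) = -6 + 2 \left(0 + 3\right) 3 = -6 + 2 \cdot 3 \cdot 3 = -6 + 2 \cdot 9 = -6 + 18 = 12$)
$- 16242 z = \left(-16242\right) 12 = -194904$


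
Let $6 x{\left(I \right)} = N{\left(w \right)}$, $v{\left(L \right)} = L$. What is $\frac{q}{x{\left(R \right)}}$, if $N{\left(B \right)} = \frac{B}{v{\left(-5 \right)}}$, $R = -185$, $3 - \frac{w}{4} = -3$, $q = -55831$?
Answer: $\frac{279155}{4} \approx 69789.0$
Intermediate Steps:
$w = 24$ ($w = 12 - -12 = 12 + 12 = 24$)
$N{\left(B \right)} = - \frac{B}{5}$ ($N{\left(B \right)} = \frac{B}{-5} = B \left(- \frac{1}{5}\right) = - \frac{B}{5}$)
$x{\left(I \right)} = - \frac{4}{5}$ ($x{\left(I \right)} = \frac{\left(- \frac{1}{5}\right) 24}{6} = \frac{1}{6} \left(- \frac{24}{5}\right) = - \frac{4}{5}$)
$\frac{q}{x{\left(R \right)}} = - \frac{55831}{- \frac{4}{5}} = \left(-55831\right) \left(- \frac{5}{4}\right) = \frac{279155}{4}$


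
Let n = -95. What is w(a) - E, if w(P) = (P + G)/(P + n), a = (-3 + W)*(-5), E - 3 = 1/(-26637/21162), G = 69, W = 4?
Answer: -631639/221975 ≈ -2.8455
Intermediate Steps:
E = 19583/8879 (E = 3 + 1/(-26637/21162) = 3 + 1/(-26637*1/21162) = 3 + 1/(-8879/7054) = 3 - 7054/8879 = 19583/8879 ≈ 2.2055)
a = -5 (a = (-3 + 4)*(-5) = 1*(-5) = -5)
w(P) = (69 + P)/(-95 + P) (w(P) = (P + 69)/(P - 95) = (69 + P)/(-95 + P))
w(a) - E = (69 - 5)/(-95 - 5) - 1*19583/8879 = 64/(-100) - 19583/8879 = -1/100*64 - 19583/8879 = -16/25 - 19583/8879 = -631639/221975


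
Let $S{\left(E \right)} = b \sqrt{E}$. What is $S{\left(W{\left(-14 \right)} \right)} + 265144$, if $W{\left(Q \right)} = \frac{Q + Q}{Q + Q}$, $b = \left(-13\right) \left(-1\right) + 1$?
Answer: $265158$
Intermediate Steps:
$b = 14$ ($b = 13 + 1 = 14$)
$W{\left(Q \right)} = 1$ ($W{\left(Q \right)} = \frac{2 Q}{2 Q} = 2 Q \frac{1}{2 Q} = 1$)
$S{\left(E \right)} = 14 \sqrt{E}$
$S{\left(W{\left(-14 \right)} \right)} + 265144 = 14 \sqrt{1} + 265144 = 14 \cdot 1 + 265144 = 14 + 265144 = 265158$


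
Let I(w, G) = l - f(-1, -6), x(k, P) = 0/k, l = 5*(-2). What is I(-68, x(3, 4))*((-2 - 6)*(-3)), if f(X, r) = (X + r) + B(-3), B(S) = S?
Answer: 0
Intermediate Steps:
f(X, r) = -3 + X + r (f(X, r) = (X + r) - 3 = -3 + X + r)
l = -10
x(k, P) = 0
I(w, G) = 0 (I(w, G) = -10 - (-3 - 1 - 6) = -10 - 1*(-10) = -10 + 10 = 0)
I(-68, x(3, 4))*((-2 - 6)*(-3)) = 0*((-2 - 6)*(-3)) = 0*(-8*(-3)) = 0*24 = 0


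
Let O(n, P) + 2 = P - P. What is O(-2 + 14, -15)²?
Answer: 4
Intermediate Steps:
O(n, P) = -2 (O(n, P) = -2 + (P - P) = -2 + 0 = -2)
O(-2 + 14, -15)² = (-2)² = 4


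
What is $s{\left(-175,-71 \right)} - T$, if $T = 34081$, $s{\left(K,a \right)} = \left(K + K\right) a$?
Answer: $-9231$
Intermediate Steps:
$s{\left(K,a \right)} = 2 K a$
$s{\left(-175,-71 \right)} - T = 2 \left(-175\right) \left(-71\right) - 34081 = 24850 - 34081 = -9231$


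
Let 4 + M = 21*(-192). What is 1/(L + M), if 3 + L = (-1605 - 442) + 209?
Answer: -1/5877 ≈ -0.00017015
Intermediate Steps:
L = -1841 (L = -3 + ((-1605 - 442) + 209) = -3 + (-2047 + 209) = -3 - 1838 = -1841)
M = -4036 (M = -4 + 21*(-192) = -4 - 4032 = -4036)
1/(L + M) = 1/(-1841 - 4036) = 1/(-5877) = -1/5877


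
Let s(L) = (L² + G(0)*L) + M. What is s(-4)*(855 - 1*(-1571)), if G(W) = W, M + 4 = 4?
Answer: 38816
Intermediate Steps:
M = 0 (M = -4 + 4 = 0)
s(L) = L² (s(L) = (L² + 0*L) + 0 = (L² + 0) + 0 = L² + 0 = L²)
s(-4)*(855 - 1*(-1571)) = (-4)²*(855 - 1*(-1571)) = 16*(855 + 1571) = 16*2426 = 38816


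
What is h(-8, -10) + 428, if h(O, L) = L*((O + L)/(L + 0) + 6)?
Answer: 350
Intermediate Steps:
h(O, L) = L*(6 + (L + O)/L) (h(O, L) = L*((L + O)/L + 6) = L*(6 + (L + O)/L))
h(-8, -10) + 428 = (-8 + 7*(-10)) + 428 = (-8 - 70) + 428 = -78 + 428 = 350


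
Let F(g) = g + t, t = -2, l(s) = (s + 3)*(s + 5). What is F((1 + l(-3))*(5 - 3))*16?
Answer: 0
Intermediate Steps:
l(s) = (3 + s)*(5 + s)
F(g) = -2 + g (F(g) = g - 2 = -2 + g)
F((1 + l(-3))*(5 - 3))*16 = (-2 + (1 + (15 + (-3)² + 8*(-3)))*(5 - 3))*16 = (-2 + (1 + (15 + 9 - 24))*2)*16 = (-2 + (1 + 0)*2)*16 = (-2 + 1*2)*16 = (-2 + 2)*16 = 0*16 = 0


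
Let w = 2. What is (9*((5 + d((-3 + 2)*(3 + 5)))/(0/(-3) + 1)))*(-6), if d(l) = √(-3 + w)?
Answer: -270 - 54*I ≈ -270.0 - 54.0*I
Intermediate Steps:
d(l) = I (d(l) = √(-3 + 2) = √(-1) = I)
(9*((5 + d((-3 + 2)*(3 + 5)))/(0/(-3) + 1)))*(-6) = (9*((5 + I)/(0/(-3) + 1)))*(-6) = (9*((5 + I)/(0*(-⅓) + 1)))*(-6) = (9*((5 + I)/(0 + 1)))*(-6) = (9*((5 + I)/1))*(-6) = (9*((5 + I)*1))*(-6) = (9*(5 + I))*(-6) = (45 + 9*I)*(-6) = -270 - 54*I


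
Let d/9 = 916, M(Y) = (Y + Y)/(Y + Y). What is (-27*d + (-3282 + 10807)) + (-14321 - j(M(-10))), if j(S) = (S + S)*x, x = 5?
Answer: -229394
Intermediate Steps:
M(Y) = 1 (M(Y) = (2*Y)/((2*Y)) = (2*Y)*(1/(2*Y)) = 1)
d = 8244 (d = 9*916 = 8244)
j(S) = 10*S (j(S) = (S + S)*5 = (2*S)*5 = 10*S)
(-27*d + (-3282 + 10807)) + (-14321 - j(M(-10))) = (-27*8244 + (-3282 + 10807)) + (-14321 - 10) = (-222588 + 7525) + (-14321 - 1*10) = -215063 + (-14321 - 10) = -215063 - 14331 = -229394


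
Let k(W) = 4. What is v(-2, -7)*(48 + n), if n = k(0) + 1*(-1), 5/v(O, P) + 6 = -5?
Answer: -255/11 ≈ -23.182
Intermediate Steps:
v(O, P) = -5/11 (v(O, P) = 5/(-6 - 5) = 5/(-11) = 5*(-1/11) = -5/11)
n = 3 (n = 4 + 1*(-1) = 4 - 1 = 3)
v(-2, -7)*(48 + n) = -5*(48 + 3)/11 = -5/11*51 = -255/11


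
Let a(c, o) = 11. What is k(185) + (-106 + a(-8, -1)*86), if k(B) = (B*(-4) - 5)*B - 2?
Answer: -136987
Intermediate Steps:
k(B) = -2 + B*(-5 - 4*B) (k(B) = (-4*B - 5)*B - 2 = (-5 - 4*B)*B - 2 = B*(-5 - 4*B) - 2 = -2 + B*(-5 - 4*B))
k(185) + (-106 + a(-8, -1)*86) = (-2 - 5*185 - 4*185**2) + (-106 + 11*86) = (-2 - 925 - 4*34225) + (-106 + 946) = (-2 - 925 - 136900) + 840 = -137827 + 840 = -136987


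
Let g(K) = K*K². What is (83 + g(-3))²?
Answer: 3136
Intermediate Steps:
g(K) = K³
(83 + g(-3))² = (83 + (-3)³)² = (83 - 27)² = 56² = 3136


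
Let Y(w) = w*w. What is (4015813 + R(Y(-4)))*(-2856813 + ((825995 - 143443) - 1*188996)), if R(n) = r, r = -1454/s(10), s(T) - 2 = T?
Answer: -56940671009807/6 ≈ -9.4901e+12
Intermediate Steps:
s(T) = 2 + T
Y(w) = w**2
r = -727/6 (r = -1454/(2 + 10) = -1454/12 = -1454*1/12 = -727/6 ≈ -121.17)
R(n) = -727/6
(4015813 + R(Y(-4)))*(-2856813 + ((825995 - 143443) - 1*188996)) = (4015813 - 727/6)*(-2856813 + ((825995 - 143443) - 1*188996)) = 24094151*(-2856813 + (682552 - 188996))/6 = 24094151*(-2856813 + 493556)/6 = (24094151/6)*(-2363257) = -56940671009807/6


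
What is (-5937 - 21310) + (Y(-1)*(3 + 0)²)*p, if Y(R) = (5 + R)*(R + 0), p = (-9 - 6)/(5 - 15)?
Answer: -27301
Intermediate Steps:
p = 3/2 (p = -15/(-10) = -15*(-⅒) = 3/2 ≈ 1.5000)
Y(R) = R*(5 + R) (Y(R) = (5 + R)*R = R*(5 + R))
(-5937 - 21310) + (Y(-1)*(3 + 0)²)*p = (-5937 - 21310) + ((-(5 - 1))*(3 + 0)²)*(3/2) = -27247 + (-1*4*3²)*(3/2) = -27247 - 4*9*(3/2) = -27247 - 36*3/2 = -27247 - 54 = -27301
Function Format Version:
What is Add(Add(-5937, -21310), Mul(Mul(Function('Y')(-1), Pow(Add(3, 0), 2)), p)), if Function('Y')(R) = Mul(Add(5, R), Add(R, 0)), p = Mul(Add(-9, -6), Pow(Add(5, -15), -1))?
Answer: -27301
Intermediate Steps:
p = Rational(3, 2) (p = Mul(-15, Pow(-10, -1)) = Mul(-15, Rational(-1, 10)) = Rational(3, 2) ≈ 1.5000)
Function('Y')(R) = Mul(R, Add(5, R)) (Function('Y')(R) = Mul(Add(5, R), R) = Mul(R, Add(5, R)))
Add(Add(-5937, -21310), Mul(Mul(Function('Y')(-1), Pow(Add(3, 0), 2)), p)) = Add(Add(-5937, -21310), Mul(Mul(Mul(-1, Add(5, -1)), Pow(Add(3, 0), 2)), Rational(3, 2))) = Add(-27247, Mul(Mul(Mul(-1, 4), Pow(3, 2)), Rational(3, 2))) = Add(-27247, Mul(Mul(-4, 9), Rational(3, 2))) = Add(-27247, Mul(-36, Rational(3, 2))) = Add(-27247, -54) = -27301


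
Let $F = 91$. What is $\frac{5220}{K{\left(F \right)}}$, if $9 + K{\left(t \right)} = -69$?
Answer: $- \frac{870}{13} \approx -66.923$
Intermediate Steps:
$K{\left(t \right)} = -78$ ($K{\left(t \right)} = -9 - 69 = -78$)
$\frac{5220}{K{\left(F \right)}} = \frac{5220}{-78} = 5220 \left(- \frac{1}{78}\right) = - \frac{870}{13}$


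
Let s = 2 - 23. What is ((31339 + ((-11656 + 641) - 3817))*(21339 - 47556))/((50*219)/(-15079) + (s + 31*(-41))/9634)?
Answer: 31434049510927317/62487184 ≈ 5.0305e+8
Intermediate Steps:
s = -21
((31339 + ((-11656 + 641) - 3817))*(21339 - 47556))/((50*219)/(-15079) + (s + 31*(-41))/9634) = ((31339 + ((-11656 + 641) - 3817))*(21339 - 47556))/((50*219)/(-15079) + (-21 + 31*(-41))/9634) = ((31339 + (-11015 - 3817))*(-26217))/(10950*(-1/15079) + (-21 - 1271)*(1/9634)) = ((31339 - 14832)*(-26217))/(-10950/15079 - 1292*1/9634) = (16507*(-26217))/(-10950/15079 - 646/4817) = -432764019/(-62487184/72635543) = -432764019*(-72635543/62487184) = 31434049510927317/62487184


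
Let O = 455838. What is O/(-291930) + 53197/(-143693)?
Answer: -13505088324/6991382915 ≈ -1.9317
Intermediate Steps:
O/(-291930) + 53197/(-143693) = 455838/(-291930) + 53197/(-143693) = 455838*(-1/291930) + 53197*(-1/143693) = -75973/48655 - 53197/143693 = -13505088324/6991382915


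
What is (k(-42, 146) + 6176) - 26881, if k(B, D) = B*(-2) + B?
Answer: -20663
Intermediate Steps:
k(B, D) = -B (k(B, D) = -2*B + B = -B)
(k(-42, 146) + 6176) - 26881 = (-1*(-42) + 6176) - 26881 = (42 + 6176) - 26881 = 6218 - 26881 = -20663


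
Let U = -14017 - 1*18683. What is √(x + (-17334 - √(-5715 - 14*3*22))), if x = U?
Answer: √(-50034 - I*√6639) ≈ 0.182 - 223.68*I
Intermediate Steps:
U = -32700 (U = -14017 - 18683 = -32700)
x = -32700
√(x + (-17334 - √(-5715 - 14*3*22))) = √(-32700 + (-17334 - √(-5715 - 14*3*22))) = √(-32700 + (-17334 - √(-5715 - 42*22))) = √(-32700 + (-17334 - √(-5715 - 924))) = √(-32700 + (-17334 - √(-6639))) = √(-32700 + (-17334 - I*√6639)) = √(-50034 - I*√6639)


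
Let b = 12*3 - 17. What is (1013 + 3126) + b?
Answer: 4158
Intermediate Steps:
b = 19 (b = 36 - 17 = 19)
(1013 + 3126) + b = (1013 + 3126) + 19 = 4139 + 19 = 4158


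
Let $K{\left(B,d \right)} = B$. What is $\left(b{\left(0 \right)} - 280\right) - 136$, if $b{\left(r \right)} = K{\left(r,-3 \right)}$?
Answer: $-416$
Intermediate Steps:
$b{\left(r \right)} = r$
$\left(b{\left(0 \right)} - 280\right) - 136 = \left(0 - 280\right) - 136 = -280 - 136 = -416$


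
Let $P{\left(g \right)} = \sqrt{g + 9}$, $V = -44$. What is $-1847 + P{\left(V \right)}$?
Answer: $-1847 + i \sqrt{35} \approx -1847.0 + 5.9161 i$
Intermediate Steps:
$P{\left(g \right)} = \sqrt{9 + g}$
$-1847 + P{\left(V \right)} = -1847 + \sqrt{9 - 44} = -1847 + \sqrt{-35} = -1847 + i \sqrt{35}$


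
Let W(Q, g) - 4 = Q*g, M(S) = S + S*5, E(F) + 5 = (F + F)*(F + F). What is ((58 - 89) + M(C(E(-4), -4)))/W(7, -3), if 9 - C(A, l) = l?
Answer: -47/17 ≈ -2.7647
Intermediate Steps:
E(F) = -5 + 4*F² (E(F) = -5 + (F + F)*(F + F) = -5 + (2*F)*(2*F) = -5 + 4*F²)
C(A, l) = 9 - l
M(S) = 6*S (M(S) = S + 5*S = 6*S)
W(Q, g) = 4 + Q*g
((58 - 89) + M(C(E(-4), -4)))/W(7, -3) = ((58 - 89) + 6*(9 - 1*(-4)))/(4 + 7*(-3)) = (-31 + 6*(9 + 4))/(4 - 21) = (-31 + 6*13)/(-17) = (-31 + 78)*(-1/17) = 47*(-1/17) = -47/17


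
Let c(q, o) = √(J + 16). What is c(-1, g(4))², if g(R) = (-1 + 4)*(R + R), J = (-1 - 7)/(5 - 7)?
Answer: 20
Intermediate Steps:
J = 4 (J = -8/(-2) = -8*(-½) = 4)
g(R) = 6*R (g(R) = 3*(2*R) = 6*R)
c(q, o) = 2*√5 (c(q, o) = √(4 + 16) = √20 = 2*√5)
c(-1, g(4))² = (2*√5)² = 20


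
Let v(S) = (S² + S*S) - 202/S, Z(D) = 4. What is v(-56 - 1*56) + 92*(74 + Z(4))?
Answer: 1806885/56 ≈ 32266.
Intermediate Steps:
v(S) = -202/S + 2*S² (v(S) = (S² + S²) - 202/S = 2*S² - 202/S = -202/S + 2*S²)
v(-56 - 1*56) + 92*(74 + Z(4)) = 2*(-101 + (-56 - 1*56)³)/(-56 - 1*56) + 92*(74 + 4) = 2*(-101 + (-56 - 56)³)/(-56 - 56) + 92*78 = 2*(-101 + (-112)³)/(-112) + 7176 = 2*(-1/112)*(-101 - 1404928) + 7176 = 2*(-1/112)*(-1405029) + 7176 = 1405029/56 + 7176 = 1806885/56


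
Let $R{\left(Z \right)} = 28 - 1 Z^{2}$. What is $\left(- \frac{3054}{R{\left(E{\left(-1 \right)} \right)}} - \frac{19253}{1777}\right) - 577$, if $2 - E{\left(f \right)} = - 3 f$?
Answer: $- \frac{11210224}{15993} \approx -700.95$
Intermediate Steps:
$E{\left(f \right)} = 2 + 3 f$ ($E{\left(f \right)} = 2 - - 3 f = 2 + 3 f$)
$R{\left(Z \right)} = 28 - Z^{2}$
$\left(- \frac{3054}{R{\left(E{\left(-1 \right)} \right)}} - \frac{19253}{1777}\right) - 577 = \left(- \frac{3054}{28 - \left(2 + 3 \left(-1\right)\right)^{2}} - \frac{19253}{1777}\right) - 577 = \left(- \frac{3054}{28 - \left(2 - 3\right)^{2}} - \frac{19253}{1777}\right) - 577 = \left(- \frac{3054}{28 - \left(-1\right)^{2}} - \frac{19253}{1777}\right) - 577 = \left(- \frac{3054}{28 - 1} - \frac{19253}{1777}\right) - 577 = \left(- \frac{3054}{27} - \frac{19253}{1777}\right) - 577 = \left(\left(-3054\right) \frac{1}{27} - \frac{19253}{1777}\right) - 577 = \left(- \frac{1018}{9} - \frac{19253}{1777}\right) - 577 = - \frac{1982263}{15993} - 577 = - \frac{11210224}{15993}$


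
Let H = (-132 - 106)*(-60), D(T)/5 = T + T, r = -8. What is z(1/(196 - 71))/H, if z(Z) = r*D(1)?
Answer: -2/357 ≈ -0.0056022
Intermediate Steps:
D(T) = 10*T (D(T) = 5*(T + T) = 5*(2*T) = 10*T)
H = 14280 (H = -238*(-60) = 14280)
z(Z) = -80
z(1/(196 - 71))/H = -80/14280 = -80*1/14280 = -2/357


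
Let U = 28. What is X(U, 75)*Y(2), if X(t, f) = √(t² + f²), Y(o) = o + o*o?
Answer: 6*√6409 ≈ 480.34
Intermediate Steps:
Y(o) = o + o²
X(t, f) = √(f² + t²)
X(U, 75)*Y(2) = √(75² + 28²)*(2*(1 + 2)) = √(5625 + 784)*(2*3) = √6409*6 = 6*√6409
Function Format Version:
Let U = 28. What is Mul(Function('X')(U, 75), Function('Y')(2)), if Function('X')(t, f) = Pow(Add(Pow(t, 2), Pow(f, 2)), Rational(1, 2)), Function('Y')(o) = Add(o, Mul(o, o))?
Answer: Mul(6, Pow(6409, Rational(1, 2))) ≈ 480.34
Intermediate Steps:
Function('Y')(o) = Add(o, Pow(o, 2))
Function('X')(t, f) = Pow(Add(Pow(f, 2), Pow(t, 2)), Rational(1, 2))
Mul(Function('X')(U, 75), Function('Y')(2)) = Mul(Pow(Add(Pow(75, 2), Pow(28, 2)), Rational(1, 2)), Mul(2, Add(1, 2))) = Mul(Pow(Add(5625, 784), Rational(1, 2)), Mul(2, 3)) = Mul(Pow(6409, Rational(1, 2)), 6) = Mul(6, Pow(6409, Rational(1, 2)))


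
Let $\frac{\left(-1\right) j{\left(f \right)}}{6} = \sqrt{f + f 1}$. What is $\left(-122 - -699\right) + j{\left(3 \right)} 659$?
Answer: $577 - 3954 \sqrt{6} \approx -9108.3$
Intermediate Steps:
$j{\left(f \right)} = - 6 \sqrt{2} \sqrt{f}$ ($j{\left(f \right)} = - 6 \sqrt{f + f 1} = - 6 \sqrt{f + f} = - 6 \sqrt{2 f} = - 6 \sqrt{2} \sqrt{f}$)
$\left(-122 - -699\right) + j{\left(3 \right)} 659 = \left(-122 - -699\right) + - 6 \sqrt{2} \sqrt{3} \cdot 659 = \left(-122 + 699\right) + - 6 \sqrt{6} \cdot 659 = 577 - 3954 \sqrt{6}$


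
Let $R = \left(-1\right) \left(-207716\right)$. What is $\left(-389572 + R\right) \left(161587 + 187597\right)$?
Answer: $-63501205504$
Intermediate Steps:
$R = 207716$
$\left(-389572 + R\right) \left(161587 + 187597\right) = \left(-389572 + 207716\right) \left(161587 + 187597\right) = \left(-181856\right) 349184 = -63501205504$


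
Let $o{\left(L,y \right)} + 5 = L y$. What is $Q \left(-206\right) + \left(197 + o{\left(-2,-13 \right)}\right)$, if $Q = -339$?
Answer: $70052$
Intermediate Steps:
$o{\left(L,y \right)} = -5 + L y$
$Q \left(-206\right) + \left(197 + o{\left(-2,-13 \right)}\right) = \left(-339\right) \left(-206\right) + \left(197 - -21\right) = 69834 + \left(197 + \left(-5 + 26\right)\right) = 69834 + \left(197 + 21\right) = 69834 + 218 = 70052$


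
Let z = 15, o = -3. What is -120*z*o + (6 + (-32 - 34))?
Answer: 5340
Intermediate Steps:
-120*z*o + (6 + (-32 - 34)) = -1800*(-3) + (6 + (-32 - 34)) = -120*(-45) + (6 - 66) = 5400 - 60 = 5340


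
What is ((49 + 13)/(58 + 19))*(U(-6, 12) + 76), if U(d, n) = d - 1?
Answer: 4278/77 ≈ 55.558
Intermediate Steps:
U(d, n) = -1 + d
((49 + 13)/(58 + 19))*(U(-6, 12) + 76) = ((49 + 13)/(58 + 19))*((-1 - 6) + 76) = (62/77)*(-7 + 76) = (62*(1/77))*69 = (62/77)*69 = 4278/77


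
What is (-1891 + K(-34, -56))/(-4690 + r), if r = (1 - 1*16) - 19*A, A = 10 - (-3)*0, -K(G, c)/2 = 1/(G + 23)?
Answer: 20799/53845 ≈ 0.38628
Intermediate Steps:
K(G, c) = -2/(23 + G) (K(G, c) = -2/(G + 23) = -2/(23 + G))
A = 10 (A = 10 - 1*0 = 10 + 0 = 10)
r = -205 (r = (1 - 1*16) - 19*10 = (1 - 16) - 190 = -15 - 190 = -205)
(-1891 + K(-34, -56))/(-4690 + r) = (-1891 - 2/(23 - 34))/(-4690 - 205) = (-1891 - 2/(-11))/(-4895) = (-1891 - 2*(-1/11))*(-1/4895) = (-1891 + 2/11)*(-1/4895) = -20799/11*(-1/4895) = 20799/53845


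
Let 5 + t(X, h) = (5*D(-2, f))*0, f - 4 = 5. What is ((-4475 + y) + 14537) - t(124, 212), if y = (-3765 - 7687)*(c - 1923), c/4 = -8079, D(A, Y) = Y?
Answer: 392115095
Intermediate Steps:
f = 9 (f = 4 + 5 = 9)
c = -32316 (c = 4*(-8079) = -32316)
t(X, h) = -5 (t(X, h) = -5 + (5*9)*0 = -5 + 45*0 = -5 + 0 = -5)
y = 392105028 (y = (-3765 - 7687)*(-32316 - 1923) = -11452*(-34239) = 392105028)
((-4475 + y) + 14537) - t(124, 212) = ((-4475 + 392105028) + 14537) - 1*(-5) = (392100553 + 14537) + 5 = 392115090 + 5 = 392115095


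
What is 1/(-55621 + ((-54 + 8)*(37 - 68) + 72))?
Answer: -1/54123 ≈ -1.8476e-5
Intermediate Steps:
1/(-55621 + ((-54 + 8)*(37 - 68) + 72)) = 1/(-55621 + (-46*(-31) + 72)) = 1/(-55621 + (1426 + 72)) = 1/(-55621 + 1498) = 1/(-54123) = -1/54123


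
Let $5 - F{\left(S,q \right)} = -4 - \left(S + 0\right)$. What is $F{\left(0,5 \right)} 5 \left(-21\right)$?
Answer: $-945$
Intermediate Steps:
$F{\left(S,q \right)} = 9 + S$ ($F{\left(S,q \right)} = 5 - \left(-4 - \left(S + 0\right)\right) = 5 - \left(-4 - S\right) = 5 + \left(4 + S\right) = 9 + S$)
$F{\left(0,5 \right)} 5 \left(-21\right) = \left(9 + 0\right) 5 \left(-21\right) = 9 \cdot 5 \left(-21\right) = 45 \left(-21\right) = -945$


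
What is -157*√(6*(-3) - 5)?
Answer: -157*I*√23 ≈ -752.95*I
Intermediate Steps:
-157*√(6*(-3) - 5) = -157*√(-18 - 5) = -157*I*√23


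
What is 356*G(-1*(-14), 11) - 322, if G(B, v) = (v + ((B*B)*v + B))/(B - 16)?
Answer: -388540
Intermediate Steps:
G(B, v) = (B + v + v*B**2)/(-16 + B) (G(B, v) = (v + (B**2*v + B))/(-16 + B) = (v + (v*B**2 + B))/(-16 + B) = (v + (B + v*B**2))/(-16 + B) = (B + v + v*B**2)/(-16 + B))
356*G(-1*(-14), 11) - 322 = 356*((-1*(-14) + 11 + 11*(-1*(-14))**2)/(-16 - 1*(-14))) - 322 = 356*((14 + 11 + 11*14**2)/(-16 + 14)) - 322 = 356*((14 + 11 + 11*196)/(-2)) - 322 = 356*(-(14 + 11 + 2156)/2) - 322 = 356*(-1/2*2181) - 322 = 356*(-2181/2) - 322 = -388218 - 322 = -388540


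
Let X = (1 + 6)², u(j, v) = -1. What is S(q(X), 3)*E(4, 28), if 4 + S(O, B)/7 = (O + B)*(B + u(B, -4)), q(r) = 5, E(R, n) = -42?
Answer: -3528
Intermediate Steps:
X = 49 (X = 7² = 49)
S(O, B) = -28 + 7*(-1 + B)*(B + O) (S(O, B) = -28 + 7*((O + B)*(B - 1)) = -28 + 7*((B + O)*(-1 + B)) = -28 + 7*((-1 + B)*(B + O)) = -28 + 7*(-1 + B)*(B + O))
S(q(X), 3)*E(4, 28) = (-28 - 7*3 - 7*5 + 7*3² + 7*3*5)*(-42) = (-28 - 21 - 35 + 7*9 + 105)*(-42) = (-28 - 21 - 35 + 63 + 105)*(-42) = 84*(-42) = -3528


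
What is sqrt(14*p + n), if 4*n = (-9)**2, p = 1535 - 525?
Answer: sqrt(56641)/2 ≈ 119.00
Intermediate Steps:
p = 1010
n = 81/4 (n = (1/4)*(-9)**2 = (1/4)*81 = 81/4 ≈ 20.250)
sqrt(14*p + n) = sqrt(14*1010 + 81/4) = sqrt(14140 + 81/4) = sqrt(56641/4) = sqrt(56641)/2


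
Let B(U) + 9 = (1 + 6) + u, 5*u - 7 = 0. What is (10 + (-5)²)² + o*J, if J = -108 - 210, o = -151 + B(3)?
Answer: 247169/5 ≈ 49434.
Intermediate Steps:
u = 7/5 (u = 7/5 + (⅕)*0 = 7/5 + 0 = 7/5 ≈ 1.4000)
B(U) = -⅗ (B(U) = -9 + ((1 + 6) + 7/5) = -9 + (7 + 7/5) = -9 + 42/5 = -⅗)
o = -758/5 (o = -151 - ⅗ = -758/5 ≈ -151.60)
J = -318
(10 + (-5)²)² + o*J = (10 + (-5)²)² - 758/5*(-318) = (10 + 25)² + 241044/5 = 35² + 241044/5 = 1225 + 241044/5 = 247169/5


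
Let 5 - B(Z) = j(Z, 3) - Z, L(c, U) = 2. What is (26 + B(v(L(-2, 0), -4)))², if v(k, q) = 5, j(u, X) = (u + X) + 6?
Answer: 484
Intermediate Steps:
j(u, X) = 6 + X + u (j(u, X) = (X + u) + 6 = 6 + X + u)
B(Z) = -4 (B(Z) = 5 - ((6 + 3 + Z) - Z) = 5 - ((9 + Z) - Z) = 5 - 1*9 = 5 - 9 = -4)
(26 + B(v(L(-2, 0), -4)))² = (26 - 4)² = 22² = 484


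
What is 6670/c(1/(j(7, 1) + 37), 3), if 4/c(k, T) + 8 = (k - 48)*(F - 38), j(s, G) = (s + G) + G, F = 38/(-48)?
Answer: 296653325/96 ≈ 3.0901e+6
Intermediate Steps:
F = -19/24 (F = 38*(-1/48) = -19/24 ≈ -0.79167)
j(s, G) = s + 2*G (j(s, G) = (G + s) + G = s + 2*G)
c(k, T) = 4/(1854 - 931*k/24) (c(k, T) = 4/(-8 + (k - 48)*(-19/24 - 38)) = 4/(-8 + (-48 + k)*(-931/24)) = 4/(-8 + (1862 - 931*k/24)) = 4/(1854 - 931*k/24))
6670/c(1/(j(7, 1) + 37), 3) = 6670/((-96/(-44496 + 931/((7 + 2*1) + 37)))) = 6670/((-96/(-44496 + 931/((7 + 2) + 37)))) = 6670/((-96/(-44496 + 931/(9 + 37)))) = 6670/((-96/(-44496 + 931/46))) = 6670/((-96/(-2045885/46))) = 6670/((-96*(-46/2045885))) = 6670/(4416/2045885) = 6670*(2045885/4416) = 296653325/96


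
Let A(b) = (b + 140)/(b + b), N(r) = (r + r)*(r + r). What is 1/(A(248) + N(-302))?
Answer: 124/45237281 ≈ 2.7411e-6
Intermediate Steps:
N(r) = 4*r² (N(r) = (2*r)*(2*r) = 4*r²)
A(b) = (140 + b)/(2*b) (A(b) = (140 + b)/((2*b)) = (140 + b)*(1/(2*b)) = (140 + b)/(2*b))
1/(A(248) + N(-302)) = 1/((½)*(140 + 248)/248 + 4*(-302)²) = 1/((½)*(1/248)*388 + 4*91204) = 1/(97/124 + 364816) = 1/(45237281/124) = 124/45237281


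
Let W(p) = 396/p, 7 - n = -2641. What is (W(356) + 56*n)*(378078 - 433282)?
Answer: -728567542124/89 ≈ -8.1862e+9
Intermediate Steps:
n = 2648 (n = 7 - 1*(-2641) = 7 + 2641 = 2648)
(W(356) + 56*n)*(378078 - 433282) = (396/356 + 56*2648)*(378078 - 433282) = (396*(1/356) + 148288)*(-55204) = (99/89 + 148288)*(-55204) = (13197731/89)*(-55204) = -728567542124/89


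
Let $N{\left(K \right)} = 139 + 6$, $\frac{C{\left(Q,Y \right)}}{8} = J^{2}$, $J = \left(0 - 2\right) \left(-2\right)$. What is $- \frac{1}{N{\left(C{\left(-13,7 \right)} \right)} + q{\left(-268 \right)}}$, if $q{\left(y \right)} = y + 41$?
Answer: $\frac{1}{82} \approx 0.012195$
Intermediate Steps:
$J = 4$ ($J = \left(-2\right) \left(-2\right) = 4$)
$q{\left(y \right)} = 41 + y$
$C{\left(Q,Y \right)} = 128$ ($C{\left(Q,Y \right)} = 8 \cdot 4^{2} = 8 \cdot 16 = 128$)
$N{\left(K \right)} = 145$
$- \frac{1}{N{\left(C{\left(-13,7 \right)} \right)} + q{\left(-268 \right)}} = - \frac{1}{145 + \left(41 - 268\right)} = - \frac{1}{145 - 227} = - \frac{1}{-82} = \left(-1\right) \left(- \frac{1}{82}\right) = \frac{1}{82}$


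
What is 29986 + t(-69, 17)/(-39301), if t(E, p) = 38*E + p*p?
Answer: 1178482119/39301 ≈ 29986.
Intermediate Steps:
t(E, p) = p² + 38*E (t(E, p) = 38*E + p² = p² + 38*E)
29986 + t(-69, 17)/(-39301) = 29986 + (17² + 38*(-69))/(-39301) = 29986 + (289 - 2622)*(-1/39301) = 29986 - 2333*(-1/39301) = 29986 + 2333/39301 = 1178482119/39301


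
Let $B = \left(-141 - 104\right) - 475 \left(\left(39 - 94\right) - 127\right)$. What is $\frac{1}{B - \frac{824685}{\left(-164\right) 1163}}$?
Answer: $\frac{190732}{16442876745} \approx 1.16 \cdot 10^{-5}$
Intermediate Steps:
$B = 86205$ ($B = -245 - 475 \left(\left(39 - 94\right) - 127\right) = -245 - 475 \left(-55 - 127\right) = -245 - -86450 = -245 + 86450 = 86205$)
$\frac{1}{B - \frac{824685}{\left(-164\right) 1163}} = \frac{1}{86205 - \frac{824685}{\left(-164\right) 1163}} = \frac{1}{86205 - \frac{824685}{-190732}} = \frac{1}{86205 - - \frac{824685}{190732}} = \frac{1}{86205 + \frac{824685}{190732}} = \frac{1}{\frac{16442876745}{190732}} = \frac{190732}{16442876745}$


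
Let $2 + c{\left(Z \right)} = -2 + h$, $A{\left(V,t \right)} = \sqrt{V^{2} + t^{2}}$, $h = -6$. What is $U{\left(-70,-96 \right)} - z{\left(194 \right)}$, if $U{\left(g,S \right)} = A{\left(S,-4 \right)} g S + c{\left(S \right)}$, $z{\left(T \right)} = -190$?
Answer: $180 + 26880 \sqrt{577} \approx 6.4586 \cdot 10^{5}$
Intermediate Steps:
$c{\left(Z \right)} = -10$ ($c{\left(Z \right)} = -2 - 8 = -10$)
$U{\left(g,S \right)} = -10 + S g \sqrt{16 + S^{2}}$ ($U{\left(g,S \right)} = \sqrt{S^{2} + \left(-4\right)^{2}} g S - 10 = \sqrt{S^{2} + 16} g S - 10 = \sqrt{16 + S^{2}} g S - 10 = g \sqrt{16 + S^{2}} S - 10 = S g \sqrt{16 + S^{2}} - 10 = -10 + S g \sqrt{16 + S^{2}}$)
$U{\left(-70,-96 \right)} - z{\left(194 \right)} = \left(-10 - - 6720 \sqrt{16 + \left(-96\right)^{2}}\right) - -190 = \left(-10 - - 6720 \sqrt{16 + 9216}\right) + 190 = \left(-10 - - 6720 \sqrt{9232}\right) + 190 = \left(-10 - - 6720 \cdot 4 \sqrt{577}\right) + 190 = \left(-10 + 26880 \sqrt{577}\right) + 190 = 180 + 26880 \sqrt{577}$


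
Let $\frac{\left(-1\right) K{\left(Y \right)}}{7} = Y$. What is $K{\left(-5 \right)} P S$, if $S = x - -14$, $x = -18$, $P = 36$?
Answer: $-5040$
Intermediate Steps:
$K{\left(Y \right)} = - 7 Y$
$S = -4$ ($S = -18 - -14 = -18 + 14 = -4$)
$K{\left(-5 \right)} P S = \left(-7\right) \left(-5\right) 36 \left(-4\right) = 35 \cdot 36 \left(-4\right) = 1260 \left(-4\right) = -5040$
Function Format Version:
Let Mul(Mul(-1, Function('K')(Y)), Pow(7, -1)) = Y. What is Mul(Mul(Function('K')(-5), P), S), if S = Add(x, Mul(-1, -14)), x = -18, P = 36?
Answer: -5040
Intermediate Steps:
Function('K')(Y) = Mul(-7, Y)
S = -4 (S = Add(-18, Mul(-1, -14)) = Add(-18, 14) = -4)
Mul(Mul(Function('K')(-5), P), S) = Mul(Mul(Mul(-7, -5), 36), -4) = Mul(Mul(35, 36), -4) = Mul(1260, -4) = -5040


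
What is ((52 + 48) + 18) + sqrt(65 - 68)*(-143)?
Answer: 118 - 143*I*sqrt(3) ≈ 118.0 - 247.68*I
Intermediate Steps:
((52 + 48) + 18) + sqrt(65 - 68)*(-143) = (100 + 18) + sqrt(-3)*(-143) = 118 + (I*sqrt(3))*(-143) = 118 - 143*I*sqrt(3)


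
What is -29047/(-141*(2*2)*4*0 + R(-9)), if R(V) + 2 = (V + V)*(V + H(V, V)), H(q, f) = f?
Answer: -29047/322 ≈ -90.208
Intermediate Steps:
R(V) = -2 + 4*V² (R(V) = -2 + (V + V)*(V + V) = -2 + (2*V)*(2*V) = -2 + 4*V²)
-29047/(-141*(2*2)*4*0 + R(-9)) = -29047/(-141*(2*2)*4*0 + (-2 + 4*(-9)²)) = -29047/(-141*4*4*0 + (-2 + 4*81)) = -29047/(-2256*0 + (-2 + 324)) = -29047/(-141*0 + 322) = -29047/(0 + 322) = -29047/322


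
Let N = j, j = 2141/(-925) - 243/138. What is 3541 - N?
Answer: 150842961/42550 ≈ 3545.1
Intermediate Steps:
j = -173411/42550 (j = 2141*(-1/925) - 243*1/138 = -2141/925 - 81/46 = -173411/42550 ≈ -4.0755)
N = -173411/42550 ≈ -4.0755
3541 - N = 3541 - 1*(-173411/42550) = 3541 + 173411/42550 = 150842961/42550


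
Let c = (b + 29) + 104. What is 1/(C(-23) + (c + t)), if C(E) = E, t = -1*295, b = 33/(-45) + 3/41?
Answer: -615/114181 ≈ -0.0053862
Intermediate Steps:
b = -406/615 (b = 33*(-1/45) + 3*(1/41) = -11/15 + 3/41 = -406/615 ≈ -0.66016)
t = -295
c = 81389/615 (c = (-406/615 + 29) + 104 = 17429/615 + 104 = 81389/615 ≈ 132.34)
1/(C(-23) + (c + t)) = 1/(-23 + (81389/615 - 295)) = 1/(-23 - 100036/615) = 1/(-114181/615) = -615/114181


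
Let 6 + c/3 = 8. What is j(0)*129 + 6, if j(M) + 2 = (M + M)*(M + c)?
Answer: -252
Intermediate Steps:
c = 6 (c = -18 + 3*8 = -18 + 24 = 6)
j(M) = -2 + 2*M*(6 + M) (j(M) = -2 + (M + M)*(M + 6) = -2 + (2*M)*(6 + M) = -2 + 2*M*(6 + M))
j(0)*129 + 6 = (-2 + 2*0² + 12*0)*129 + 6 = (-2 + 2*0 + 0)*129 + 6 = (-2 + 0 + 0)*129 + 6 = -2*129 + 6 = -258 + 6 = -252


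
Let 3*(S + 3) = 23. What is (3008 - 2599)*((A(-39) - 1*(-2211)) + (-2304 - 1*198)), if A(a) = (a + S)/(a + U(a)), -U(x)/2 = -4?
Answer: -11026640/93 ≈ -1.1857e+5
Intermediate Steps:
U(x) = 8 (U(x) = -2*(-4) = 8)
S = 14/3 (S = -3 + (⅓)*23 = -3 + 23/3 = 14/3 ≈ 4.6667)
A(a) = (14/3 + a)/(8 + a) (A(a) = (a + 14/3)/(a + 8) = (14/3 + a)/(8 + a))
(3008 - 2599)*((A(-39) - 1*(-2211)) + (-2304 - 1*198)) = (3008 - 2599)*(((14/3 - 39)/(8 - 39) - 1*(-2211)) + (-2304 - 1*198)) = 409*((-103/3/(-31) + 2211) + (-2304 - 198)) = 409*((-1/31*(-103/3) + 2211) - 2502) = 409*((103/93 + 2211) - 2502) = 409*(205726/93 - 2502) = 409*(-26960/93) = -11026640/93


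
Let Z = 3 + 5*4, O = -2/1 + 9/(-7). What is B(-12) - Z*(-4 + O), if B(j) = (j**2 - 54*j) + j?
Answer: 6633/7 ≈ 947.57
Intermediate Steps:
O = -23/7 (O = -2*1 + 9*(-1/7) = -2 - 9/7 = -23/7 ≈ -3.2857)
Z = 23 (Z = 3 + 20 = 23)
B(j) = j**2 - 53*j
B(-12) - Z*(-4 + O) = -12*(-53 - 12) - 23*(-4 - 23/7) = -12*(-65) - 23*(-51)/7 = 780 - 1*(-1173/7) = 780 + 1173/7 = 6633/7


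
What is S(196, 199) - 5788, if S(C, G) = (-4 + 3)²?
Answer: -5787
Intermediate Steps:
S(C, G) = 1 (S(C, G) = (-1)² = 1)
S(196, 199) - 5788 = 1 - 5788 = -5787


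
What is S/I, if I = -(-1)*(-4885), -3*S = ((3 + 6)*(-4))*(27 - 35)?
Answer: 96/4885 ≈ 0.019652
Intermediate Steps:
S = -96 (S = -(3 + 6)*(-4)*(27 - 35)/3 = -9*(-4)*(-8)/3 = -(-12)*(-8) = -1/3*288 = -96)
I = -4885 (I = -1*4885 = -4885)
S/I = -96/(-4885) = -96*(-1/4885) = 96/4885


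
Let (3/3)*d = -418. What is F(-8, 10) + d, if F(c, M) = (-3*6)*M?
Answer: -598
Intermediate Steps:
d = -418
F(c, M) = -18*M
F(-8, 10) + d = -18*10 - 418 = -180 - 418 = -598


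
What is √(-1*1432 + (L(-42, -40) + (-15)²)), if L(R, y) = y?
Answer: I*√1247 ≈ 35.313*I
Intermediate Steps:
√(-1*1432 + (L(-42, -40) + (-15)²)) = √(-1*1432 + (-40 + (-15)²)) = √(-1432 + (-40 + 225)) = √(-1432 + 185) = √(-1247) = I*√1247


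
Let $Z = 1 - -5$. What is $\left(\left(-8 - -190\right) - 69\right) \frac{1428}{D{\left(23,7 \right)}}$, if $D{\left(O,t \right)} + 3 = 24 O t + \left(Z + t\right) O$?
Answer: $\frac{40341}{1040} \approx 38.789$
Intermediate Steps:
$Z = 6$ ($Z = 1 + 5 = 6$)
$D{\left(O,t \right)} = -3 + O \left(6 + t\right) + 24 O t$ ($D{\left(O,t \right)} = -3 + \left(24 O t + \left(6 + t\right) O\right) = -3 + \left(24 O t + O \left(6 + t\right)\right) = -3 + \left(O \left(6 + t\right) + 24 O t\right) = -3 + O \left(6 + t\right) + 24 O t$)
$\left(\left(-8 - -190\right) - 69\right) \frac{1428}{D{\left(23,7 \right)}} = \left(\left(-8 - -190\right) - 69\right) \frac{1428}{-3 + 6 \cdot 23 + 25 \cdot 23 \cdot 7} = \left(\left(-8 + 190\right) - 69\right) \frac{1428}{-3 + 138 + 4025} = \left(182 - 69\right) \frac{1428}{4160} = 113 \cdot 1428 \cdot \frac{1}{4160} = 113 \cdot \frac{357}{1040} = \frac{40341}{1040}$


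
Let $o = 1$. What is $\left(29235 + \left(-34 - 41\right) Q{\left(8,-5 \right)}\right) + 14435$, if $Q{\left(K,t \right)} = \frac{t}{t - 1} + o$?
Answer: $\frac{87065}{2} \approx 43533.0$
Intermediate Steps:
$Q{\left(K,t \right)} = 1 + \frac{t}{-1 + t}$ ($Q{\left(K,t \right)} = \frac{t}{t - 1} + 1 = \frac{t}{-1 + t} + 1 = 1 + \frac{t}{-1 + t}$)
$\left(29235 + \left(-34 - 41\right) Q{\left(8,-5 \right)}\right) + 14435 = \left(29235 + \left(-34 - 41\right) \frac{-1 + 2 \left(-5\right)}{-1 - 5}\right) + 14435 = \left(29235 - 75 \frac{-1 - 10}{-6}\right) + 14435 = \left(29235 - 75 \left(\left(- \frac{1}{6}\right) \left(-11\right)\right)\right) + 14435 = \left(29235 - \frac{275}{2}\right) + 14435 = \frac{58195}{2} + 14435 = \frac{87065}{2}$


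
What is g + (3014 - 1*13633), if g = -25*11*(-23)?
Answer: -4294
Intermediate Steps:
g = 6325 (g = -275*(-23) = 6325)
g + (3014 - 1*13633) = 6325 + (3014 - 1*13633) = 6325 + (3014 - 13633) = 6325 - 10619 = -4294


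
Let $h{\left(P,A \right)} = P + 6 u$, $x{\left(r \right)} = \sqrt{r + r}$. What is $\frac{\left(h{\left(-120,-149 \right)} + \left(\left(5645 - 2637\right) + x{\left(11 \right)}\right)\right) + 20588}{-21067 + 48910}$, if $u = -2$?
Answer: $\frac{23464}{27843} + \frac{\sqrt{22}}{27843} \approx 0.84289$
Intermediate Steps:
$x{\left(r \right)} = \sqrt{2} \sqrt{r}$ ($x{\left(r \right)} = \sqrt{2 r} = \sqrt{2} \sqrt{r}$)
$h{\left(P,A \right)} = -12 + P$ ($h{\left(P,A \right)} = P + 6 \left(-2\right) = P - 12 = -12 + P$)
$\frac{\left(h{\left(-120,-149 \right)} + \left(\left(5645 - 2637\right) + x{\left(11 \right)}\right)\right) + 20588}{-21067 + 48910} = \frac{\left(\left(-12 - 120\right) + \left(\left(5645 - 2637\right) + \sqrt{2} \sqrt{11}\right)\right) + 20588}{-21067 + 48910} = \frac{\left(-132 + \left(3008 + \sqrt{22}\right)\right) + 20588}{27843} = \left(\left(2876 + \sqrt{22}\right) + 20588\right) \frac{1}{27843} = \left(23464 + \sqrt{22}\right) \frac{1}{27843} = \frac{23464}{27843} + \frac{\sqrt{22}}{27843}$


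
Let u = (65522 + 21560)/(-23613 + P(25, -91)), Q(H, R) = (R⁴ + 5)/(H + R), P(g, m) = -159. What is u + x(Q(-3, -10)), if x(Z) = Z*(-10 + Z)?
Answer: 1205241064621/2008734 ≈ 6.0000e+5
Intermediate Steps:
Q(H, R) = (5 + R⁴)/(H + R)
u = -43541/11886 (u = (65522 + 21560)/(-23613 - 159) = 87082/(-23772) = 87082*(-1/23772) = -43541/11886 ≈ -3.6632)
u + x(Q(-3, -10)) = -43541/11886 + ((5 + (-10)⁴)/(-3 - 10))*(-10 + (5 + (-10)⁴)/(-3 - 10)) = -43541/11886 + ((5 + 10000)/(-13))*(-10 + (5 + 10000)/(-13)) = -43541/11886 + (-1/13*10005)*(-10 - 1/13*10005) = -43541/11886 - 10005*(-10 - 10005/13)/13 = -43541/11886 - 10005/13*(-10135/13) = -43541/11886 + 101400675/169 = 1205241064621/2008734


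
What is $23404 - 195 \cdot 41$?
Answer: $15409$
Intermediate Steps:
$23404 - 195 \cdot 41 = 23404 - 7995 = 15409$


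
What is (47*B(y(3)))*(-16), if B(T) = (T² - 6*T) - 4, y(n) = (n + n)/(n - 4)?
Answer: -51136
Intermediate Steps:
y(n) = 2*n/(-4 + n) (y(n) = (2*n)/(-4 + n) = 2*n/(-4 + n))
B(T) = -4 + T² - 6*T
(47*B(y(3)))*(-16) = (47*(-4 + (2*3/(-4 + 3))² - 12*3/(-4 + 3)))*(-16) = (47*(-4 + (2*3/(-1))² - 12*3/(-1)))*(-16) = (47*(-4 + (2*3*(-1))² - 12*3*(-1)))*(-16) = (47*(-4 + (-6)² - 6*(-6)))*(-16) = (47*(-4 + 36 + 36))*(-16) = (47*68)*(-16) = 3196*(-16) = -51136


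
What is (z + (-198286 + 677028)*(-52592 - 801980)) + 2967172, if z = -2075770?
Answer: -409118617022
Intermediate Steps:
(z + (-198286 + 677028)*(-52592 - 801980)) + 2967172 = (-2075770 + (-198286 + 677028)*(-52592 - 801980)) + 2967172 = (-2075770 + 478742*(-854572)) + 2967172 = (-2075770 - 409119508424) + 2967172 = -409121584194 + 2967172 = -409118617022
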